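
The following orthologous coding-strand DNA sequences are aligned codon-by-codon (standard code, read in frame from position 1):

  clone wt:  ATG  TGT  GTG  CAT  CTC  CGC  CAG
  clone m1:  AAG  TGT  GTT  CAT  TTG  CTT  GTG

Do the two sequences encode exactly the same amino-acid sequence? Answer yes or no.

Codon 1: ATG Met / AAG Lys — nonsynonymous.
Codon 2: TGT Cys / TGT Cys — identical.
Codon 3: GTG Val / GTT Val — synonymous.
Codon 4: CAT His / CAT His — identical.
Codon 5: CTC Leu / TTG Leu — synonymous.
Codon 6: CGC Arg / CTT Leu — nonsynonymous.
Codon 7: CAG Gln / GTG Val — nonsynonymous.
Nonsynonymous differences: 3 → different protein.

no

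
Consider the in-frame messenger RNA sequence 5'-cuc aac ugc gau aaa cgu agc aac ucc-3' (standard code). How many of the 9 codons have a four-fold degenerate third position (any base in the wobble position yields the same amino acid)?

Codon 1 CUC (Leu): third position 4-fold.
Codon 2 AAC (Asn): third position 2-fold.
Codon 3 UGC (Cys): third position 2-fold.
Codon 4 GAU (Asp): third position 2-fold.
Codon 5 AAA (Lys): third position 2-fold.
Codon 6 CGU (Arg): third position 4-fold.
Codon 7 AGC (Ser): third position 2-fold.
Codon 8 AAC (Asn): third position 2-fold.
Codon 9 UCC (Ser): third position 4-fold.
Four-fold degenerate third positions: 3.

3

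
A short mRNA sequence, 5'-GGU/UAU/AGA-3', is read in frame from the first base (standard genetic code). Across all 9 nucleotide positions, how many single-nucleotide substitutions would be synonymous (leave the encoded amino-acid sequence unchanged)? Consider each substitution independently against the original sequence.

6

Codon 1 (GGU, Gly): 3 synonymous substitutions.
Codon 2 (UAU, Tyr): 1 synonymous substitution.
Codon 3 (AGA, Arg): 2 synonymous substitutions.
Total: 3 + 1 + 2 = 6.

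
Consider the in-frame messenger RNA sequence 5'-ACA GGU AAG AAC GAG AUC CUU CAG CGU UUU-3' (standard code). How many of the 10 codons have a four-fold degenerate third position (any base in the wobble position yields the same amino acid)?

4

Codon 1 ACA (Thr): third position 4-fold.
Codon 2 GGU (Gly): third position 4-fold.
Codon 3 AAG (Lys): third position 2-fold.
Codon 4 AAC (Asn): third position 2-fold.
Codon 5 GAG (Glu): third position 2-fold.
Codon 6 AUC (Ile): third position 3-fold.
Codon 7 CUU (Leu): third position 4-fold.
Codon 8 CAG (Gln): third position 2-fold.
Codon 9 CGU (Arg): third position 4-fold.
Codon 10 UUU (Phe): third position 2-fold.
Four-fold degenerate third positions: 4.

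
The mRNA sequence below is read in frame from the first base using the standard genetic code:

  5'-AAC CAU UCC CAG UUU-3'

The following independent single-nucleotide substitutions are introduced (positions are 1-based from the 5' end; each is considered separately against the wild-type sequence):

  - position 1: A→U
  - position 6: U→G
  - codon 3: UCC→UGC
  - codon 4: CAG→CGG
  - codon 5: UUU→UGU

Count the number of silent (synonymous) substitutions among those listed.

0

Codon 1: AAC (Asn) → UAC (Tyr) — missense.
Codon 2: CAU (His) → CAG (Gln) — missense.
Codon 3: UCC (Ser) → UGC (Cys) — missense.
Codon 4: CAG (Gln) → CGG (Arg) — missense.
Codon 5: UUU (Phe) → UGU (Cys) — missense.
Synonymous: 0 of 5.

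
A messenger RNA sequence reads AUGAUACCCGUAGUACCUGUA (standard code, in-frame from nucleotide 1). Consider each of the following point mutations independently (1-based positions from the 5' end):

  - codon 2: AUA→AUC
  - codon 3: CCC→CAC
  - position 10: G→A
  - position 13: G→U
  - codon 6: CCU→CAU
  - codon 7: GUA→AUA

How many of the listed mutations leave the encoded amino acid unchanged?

Codon 2: AUA (Ile) → AUC (Ile) — synonymous.
Codon 3: CCC (Pro) → CAC (His) — missense.
Codon 4: GUA (Val) → AUA (Ile) — missense.
Codon 5: GUA (Val) → UUA (Leu) — missense.
Codon 6: CCU (Pro) → CAU (His) — missense.
Codon 7: GUA (Val) → AUA (Ile) — missense.
Synonymous: 1 of 6.

1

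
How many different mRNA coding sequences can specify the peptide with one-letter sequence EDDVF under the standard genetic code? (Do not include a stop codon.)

64

Glu: 2 codons.
Asp: 2 codons.
Asp: 2 codons.
Val: 4 codons.
Phe: 2 codons.
2 × 2 × 2 × 4 × 2 = 64.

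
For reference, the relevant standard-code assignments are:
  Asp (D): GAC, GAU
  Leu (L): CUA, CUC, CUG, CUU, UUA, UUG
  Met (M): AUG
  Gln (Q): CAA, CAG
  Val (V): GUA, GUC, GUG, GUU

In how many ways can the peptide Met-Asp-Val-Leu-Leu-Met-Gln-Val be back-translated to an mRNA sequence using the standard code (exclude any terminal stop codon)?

2304

Met: 1 codon.
Asp: 2 codons.
Val: 4 codons.
Leu: 6 codons.
Leu: 6 codons.
Met: 1 codon.
Gln: 2 codons.
Val: 4 codons.
1 × 2 × 4 × 6 × 6 × 1 × 2 × 4 = 2304.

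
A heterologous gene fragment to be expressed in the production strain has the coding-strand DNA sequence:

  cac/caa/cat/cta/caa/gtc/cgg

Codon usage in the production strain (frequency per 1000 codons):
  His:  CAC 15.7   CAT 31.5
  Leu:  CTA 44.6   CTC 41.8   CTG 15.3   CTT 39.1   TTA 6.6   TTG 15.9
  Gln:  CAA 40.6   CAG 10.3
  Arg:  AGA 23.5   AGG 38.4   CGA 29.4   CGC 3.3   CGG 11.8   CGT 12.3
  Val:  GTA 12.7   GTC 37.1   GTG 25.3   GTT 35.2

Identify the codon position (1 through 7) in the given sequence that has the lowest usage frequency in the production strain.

7

Codon 1 CAC (His): 15.7 per 1000.
Codon 2 CAA (Gln): 40.6 per 1000.
Codon 3 CAT (His): 31.5 per 1000.
Codon 4 CTA (Leu): 44.6 per 1000.
Codon 5 CAA (Gln): 40.6 per 1000.
Codon 6 GTC (Val): 37.1 per 1000.
Codon 7 CGG (Arg): 11.8 per 1000.
Lowest frequency is 11.8 at codon 7.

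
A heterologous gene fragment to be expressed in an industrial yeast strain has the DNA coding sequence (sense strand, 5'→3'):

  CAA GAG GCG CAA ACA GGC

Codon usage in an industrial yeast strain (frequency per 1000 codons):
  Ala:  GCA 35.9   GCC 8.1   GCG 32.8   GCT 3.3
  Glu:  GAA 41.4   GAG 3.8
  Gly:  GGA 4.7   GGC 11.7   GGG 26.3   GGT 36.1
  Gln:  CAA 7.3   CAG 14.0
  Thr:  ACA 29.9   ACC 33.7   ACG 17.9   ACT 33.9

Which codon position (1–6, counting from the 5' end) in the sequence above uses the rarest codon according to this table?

2

Codon 1 CAA (Gln): 7.3 per 1000.
Codon 2 GAG (Glu): 3.8 per 1000.
Codon 3 GCG (Ala): 32.8 per 1000.
Codon 4 CAA (Gln): 7.3 per 1000.
Codon 5 ACA (Thr): 29.9 per 1000.
Codon 6 GGC (Gly): 11.7 per 1000.
Lowest frequency is 3.8 at codon 2.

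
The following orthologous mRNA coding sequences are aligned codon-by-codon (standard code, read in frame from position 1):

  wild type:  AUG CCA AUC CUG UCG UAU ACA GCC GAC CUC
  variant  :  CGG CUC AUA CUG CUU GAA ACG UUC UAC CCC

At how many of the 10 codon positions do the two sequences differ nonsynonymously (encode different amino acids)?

Codon 1: AUG Met / CGG Arg — nonsynonymous.
Codon 2: CCA Pro / CUC Leu — nonsynonymous.
Codon 3: AUC Ile / AUA Ile — synonymous.
Codon 4: CUG Leu / CUG Leu — identical.
Codon 5: UCG Ser / CUU Leu — nonsynonymous.
Codon 6: UAU Tyr / GAA Glu — nonsynonymous.
Codon 7: ACA Thr / ACG Thr — synonymous.
Codon 8: GCC Ala / UUC Phe — nonsynonymous.
Codon 9: GAC Asp / UAC Tyr — nonsynonymous.
Codon 10: CUC Leu / CCC Pro — nonsynonymous.
Nonsynonymous differences: 7.

7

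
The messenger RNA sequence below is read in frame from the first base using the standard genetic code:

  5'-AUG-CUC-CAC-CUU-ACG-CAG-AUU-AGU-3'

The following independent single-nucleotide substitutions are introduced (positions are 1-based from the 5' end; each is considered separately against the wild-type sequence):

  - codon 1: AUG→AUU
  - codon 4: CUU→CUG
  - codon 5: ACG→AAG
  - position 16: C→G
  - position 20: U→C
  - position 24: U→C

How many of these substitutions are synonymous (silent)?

Codon 1: AUG (Met) → AUU (Ile) — missense.
Codon 4: CUU (Leu) → CUG (Leu) — synonymous.
Codon 5: ACG (Thr) → AAG (Lys) — missense.
Codon 6: CAG (Gln) → GAG (Glu) — missense.
Codon 7: AUU (Ile) → ACU (Thr) — missense.
Codon 8: AGU (Ser) → AGC (Ser) — synonymous.
Synonymous: 2 of 6.

2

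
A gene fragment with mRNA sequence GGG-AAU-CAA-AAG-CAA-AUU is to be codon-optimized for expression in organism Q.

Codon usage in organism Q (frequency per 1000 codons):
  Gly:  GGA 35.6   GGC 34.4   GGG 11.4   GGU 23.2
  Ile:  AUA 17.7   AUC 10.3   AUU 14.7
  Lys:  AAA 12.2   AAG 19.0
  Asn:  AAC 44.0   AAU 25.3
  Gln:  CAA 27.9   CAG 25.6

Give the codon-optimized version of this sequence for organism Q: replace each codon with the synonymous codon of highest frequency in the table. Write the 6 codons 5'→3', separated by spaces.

Codon 1 (Gly): best is GGA at 35.6.
Codon 2 (Asn): best is AAC at 44.0.
Codon 3 (Gln): best is CAA at 27.9.
Codon 4 (Lys): best is AAG at 19.0.
Codon 5 (Gln): best is CAA at 27.9.
Codon 6 (Ile): best is AUA at 17.7.

GGA AAC CAA AAG CAA AUA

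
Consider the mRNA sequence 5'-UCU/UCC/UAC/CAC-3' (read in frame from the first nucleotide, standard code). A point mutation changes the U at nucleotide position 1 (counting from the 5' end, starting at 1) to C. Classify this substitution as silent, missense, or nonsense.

Position 1 falls in codon 1: UCU → Ser.
After the substitution the codon is CCU → Pro.
Ser ≠ Pro, so this is a missense mutation.

missense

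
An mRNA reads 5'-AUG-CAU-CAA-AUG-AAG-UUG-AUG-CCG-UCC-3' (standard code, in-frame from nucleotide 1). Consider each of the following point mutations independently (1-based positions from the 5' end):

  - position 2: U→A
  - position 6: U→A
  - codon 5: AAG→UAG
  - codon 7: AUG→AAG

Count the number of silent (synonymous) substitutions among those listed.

Codon 1: AUG (Met) → AAG (Lys) — missense.
Codon 2: CAU (His) → CAA (Gln) — missense.
Codon 5: AAG (Lys) → UAG (Stop) — nonsense.
Codon 7: AUG (Met) → AAG (Lys) — missense.
Synonymous: 0 of 4.

0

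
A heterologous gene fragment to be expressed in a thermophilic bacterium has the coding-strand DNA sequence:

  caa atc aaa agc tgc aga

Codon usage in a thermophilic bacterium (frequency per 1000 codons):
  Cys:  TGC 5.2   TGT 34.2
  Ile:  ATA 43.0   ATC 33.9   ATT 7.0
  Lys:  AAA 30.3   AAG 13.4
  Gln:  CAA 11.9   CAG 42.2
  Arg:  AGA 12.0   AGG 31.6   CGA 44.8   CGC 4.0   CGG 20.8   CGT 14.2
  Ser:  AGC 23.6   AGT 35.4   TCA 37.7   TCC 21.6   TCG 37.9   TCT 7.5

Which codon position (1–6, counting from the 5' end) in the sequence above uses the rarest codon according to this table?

Codon 1 CAA (Gln): 11.9 per 1000.
Codon 2 ATC (Ile): 33.9 per 1000.
Codon 3 AAA (Lys): 30.3 per 1000.
Codon 4 AGC (Ser): 23.6 per 1000.
Codon 5 TGC (Cys): 5.2 per 1000.
Codon 6 AGA (Arg): 12.0 per 1000.
Lowest frequency is 5.2 at codon 5.

5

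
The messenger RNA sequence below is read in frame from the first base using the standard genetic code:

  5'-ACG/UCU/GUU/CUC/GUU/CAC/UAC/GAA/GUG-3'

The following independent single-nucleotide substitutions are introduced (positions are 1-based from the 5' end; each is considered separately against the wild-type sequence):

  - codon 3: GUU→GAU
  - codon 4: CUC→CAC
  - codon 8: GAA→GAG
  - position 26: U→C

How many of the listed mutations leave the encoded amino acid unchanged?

Codon 3: GUU (Val) → GAU (Asp) — missense.
Codon 4: CUC (Leu) → CAC (His) — missense.
Codon 8: GAA (Glu) → GAG (Glu) — synonymous.
Codon 9: GUG (Val) → GCG (Ala) — missense.
Synonymous: 1 of 4.

1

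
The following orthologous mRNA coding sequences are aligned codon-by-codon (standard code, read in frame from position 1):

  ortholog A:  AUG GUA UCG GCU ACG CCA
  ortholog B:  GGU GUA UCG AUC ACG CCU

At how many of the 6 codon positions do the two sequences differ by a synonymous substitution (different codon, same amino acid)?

1

Codon 1: AUG Met / GGU Gly — nonsynonymous.
Codon 2: GUA Val / GUA Val — identical.
Codon 3: UCG Ser / UCG Ser — identical.
Codon 4: GCU Ala / AUC Ile — nonsynonymous.
Codon 5: ACG Thr / ACG Thr — identical.
Codon 6: CCA Pro / CCU Pro — synonymous.
Synonymous differences: 1.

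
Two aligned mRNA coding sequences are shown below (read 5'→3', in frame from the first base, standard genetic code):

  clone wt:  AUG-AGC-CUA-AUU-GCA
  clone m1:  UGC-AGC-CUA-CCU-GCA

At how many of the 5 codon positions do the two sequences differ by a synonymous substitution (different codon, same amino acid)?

0

Codon 1: AUG Met / UGC Cys — nonsynonymous.
Codon 2: AGC Ser / AGC Ser — identical.
Codon 3: CUA Leu / CUA Leu — identical.
Codon 4: AUU Ile / CCU Pro — nonsynonymous.
Codon 5: GCA Ala / GCA Ala — identical.
Synonymous differences: 0.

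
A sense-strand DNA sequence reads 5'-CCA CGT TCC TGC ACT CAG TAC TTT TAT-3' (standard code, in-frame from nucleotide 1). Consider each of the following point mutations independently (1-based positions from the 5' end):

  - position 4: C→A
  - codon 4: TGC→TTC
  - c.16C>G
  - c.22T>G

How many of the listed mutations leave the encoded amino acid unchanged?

0

Codon 2: CGT (Arg) → AGT (Ser) — missense.
Codon 4: TGC (Cys) → TTC (Phe) — missense.
Codon 6: CAG (Gln) → GAG (Glu) — missense.
Codon 8: TTT (Phe) → GTT (Val) — missense.
Synonymous: 0 of 4.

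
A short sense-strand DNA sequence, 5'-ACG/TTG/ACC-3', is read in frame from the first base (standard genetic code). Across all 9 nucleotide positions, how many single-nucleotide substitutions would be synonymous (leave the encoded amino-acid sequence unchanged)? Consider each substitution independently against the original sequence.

Codon 1 (ACG, Thr): 3 synonymous substitutions.
Codon 2 (TTG, Leu): 2 synonymous substitutions.
Codon 3 (ACC, Thr): 3 synonymous substitutions.
Total: 3 + 2 + 3 = 8.

8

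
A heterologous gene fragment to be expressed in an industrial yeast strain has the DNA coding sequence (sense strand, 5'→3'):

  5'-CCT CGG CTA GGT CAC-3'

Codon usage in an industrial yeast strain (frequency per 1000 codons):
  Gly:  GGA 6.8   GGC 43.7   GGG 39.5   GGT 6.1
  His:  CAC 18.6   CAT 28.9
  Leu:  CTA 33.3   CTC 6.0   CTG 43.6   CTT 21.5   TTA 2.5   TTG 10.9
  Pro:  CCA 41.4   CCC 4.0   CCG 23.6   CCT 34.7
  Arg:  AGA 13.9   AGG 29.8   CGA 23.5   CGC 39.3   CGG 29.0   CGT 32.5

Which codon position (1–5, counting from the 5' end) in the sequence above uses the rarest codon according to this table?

4

Codon 1 CCT (Pro): 34.7 per 1000.
Codon 2 CGG (Arg): 29.0 per 1000.
Codon 3 CTA (Leu): 33.3 per 1000.
Codon 4 GGT (Gly): 6.1 per 1000.
Codon 5 CAC (His): 18.6 per 1000.
Lowest frequency is 6.1 at codon 4.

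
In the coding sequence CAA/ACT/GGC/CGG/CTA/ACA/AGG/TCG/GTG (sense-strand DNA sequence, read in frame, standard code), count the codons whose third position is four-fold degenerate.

Codon 1 CAA (Gln): third position 2-fold.
Codon 2 ACT (Thr): third position 4-fold.
Codon 3 GGC (Gly): third position 4-fold.
Codon 4 CGG (Arg): third position 4-fold.
Codon 5 CTA (Leu): third position 4-fold.
Codon 6 ACA (Thr): third position 4-fold.
Codon 7 AGG (Arg): third position 2-fold.
Codon 8 TCG (Ser): third position 4-fold.
Codon 9 GTG (Val): third position 4-fold.
Four-fold degenerate third positions: 7.

7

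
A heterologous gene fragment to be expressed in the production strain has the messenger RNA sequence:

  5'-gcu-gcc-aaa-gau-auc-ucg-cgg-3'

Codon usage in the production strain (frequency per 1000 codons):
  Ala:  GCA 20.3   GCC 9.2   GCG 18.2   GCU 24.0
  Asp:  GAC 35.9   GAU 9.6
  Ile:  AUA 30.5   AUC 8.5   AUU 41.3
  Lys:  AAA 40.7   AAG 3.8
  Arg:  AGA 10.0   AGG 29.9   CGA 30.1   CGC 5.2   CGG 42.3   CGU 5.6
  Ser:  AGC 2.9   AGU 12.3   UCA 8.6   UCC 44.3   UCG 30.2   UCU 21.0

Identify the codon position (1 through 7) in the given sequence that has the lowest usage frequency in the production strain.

Codon 1 GCU (Ala): 24.0 per 1000.
Codon 2 GCC (Ala): 9.2 per 1000.
Codon 3 AAA (Lys): 40.7 per 1000.
Codon 4 GAU (Asp): 9.6 per 1000.
Codon 5 AUC (Ile): 8.5 per 1000.
Codon 6 UCG (Ser): 30.2 per 1000.
Codon 7 CGG (Arg): 42.3 per 1000.
Lowest frequency is 8.5 at codon 5.

5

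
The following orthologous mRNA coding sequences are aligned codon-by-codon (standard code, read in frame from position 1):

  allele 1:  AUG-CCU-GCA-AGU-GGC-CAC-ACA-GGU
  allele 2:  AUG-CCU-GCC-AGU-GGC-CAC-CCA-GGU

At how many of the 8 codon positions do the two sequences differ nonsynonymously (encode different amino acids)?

Codon 1: AUG Met / AUG Met — identical.
Codon 2: CCU Pro / CCU Pro — identical.
Codon 3: GCA Ala / GCC Ala — synonymous.
Codon 4: AGU Ser / AGU Ser — identical.
Codon 5: GGC Gly / GGC Gly — identical.
Codon 6: CAC His / CAC His — identical.
Codon 7: ACA Thr / CCA Pro — nonsynonymous.
Codon 8: GGU Gly / GGU Gly — identical.
Nonsynonymous differences: 1.

1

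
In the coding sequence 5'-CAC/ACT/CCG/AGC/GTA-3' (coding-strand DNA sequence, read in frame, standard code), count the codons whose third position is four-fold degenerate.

Codon 1 CAC (His): third position 2-fold.
Codon 2 ACT (Thr): third position 4-fold.
Codon 3 CCG (Pro): third position 4-fold.
Codon 4 AGC (Ser): third position 2-fold.
Codon 5 GTA (Val): third position 4-fold.
Four-fold degenerate third positions: 3.

3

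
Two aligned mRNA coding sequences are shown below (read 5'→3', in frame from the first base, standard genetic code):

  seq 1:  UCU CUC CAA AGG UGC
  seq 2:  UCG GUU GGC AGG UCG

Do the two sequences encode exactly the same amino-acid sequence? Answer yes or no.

no

Codon 1: UCU Ser / UCG Ser — synonymous.
Codon 2: CUC Leu / GUU Val — nonsynonymous.
Codon 3: CAA Gln / GGC Gly — nonsynonymous.
Codon 4: AGG Arg / AGG Arg — identical.
Codon 5: UGC Cys / UCG Ser — nonsynonymous.
Nonsynonymous differences: 3 → different protein.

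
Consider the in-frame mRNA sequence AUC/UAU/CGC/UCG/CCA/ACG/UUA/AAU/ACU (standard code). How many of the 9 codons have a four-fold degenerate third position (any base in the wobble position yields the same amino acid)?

5

Codon 1 AUC (Ile): third position 3-fold.
Codon 2 UAU (Tyr): third position 2-fold.
Codon 3 CGC (Arg): third position 4-fold.
Codon 4 UCG (Ser): third position 4-fold.
Codon 5 CCA (Pro): third position 4-fold.
Codon 6 ACG (Thr): third position 4-fold.
Codon 7 UUA (Leu): third position 2-fold.
Codon 8 AAU (Asn): third position 2-fold.
Codon 9 ACU (Thr): third position 4-fold.
Four-fold degenerate third positions: 5.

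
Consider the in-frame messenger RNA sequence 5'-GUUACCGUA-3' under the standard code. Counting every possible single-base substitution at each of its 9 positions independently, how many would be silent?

Codon 1 (GUU, Val): 3 synonymous substitutions.
Codon 2 (ACC, Thr): 3 synonymous substitutions.
Codon 3 (GUA, Val): 3 synonymous substitutions.
Total: 3 + 3 + 3 = 9.

9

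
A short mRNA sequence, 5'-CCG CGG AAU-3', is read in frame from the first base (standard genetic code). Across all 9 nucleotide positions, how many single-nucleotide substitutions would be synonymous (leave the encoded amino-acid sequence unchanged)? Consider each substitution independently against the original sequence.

8

Codon 1 (CCG, Pro): 3 synonymous substitutions.
Codon 2 (CGG, Arg): 4 synonymous substitutions.
Codon 3 (AAU, Asn): 1 synonymous substitution.
Total: 3 + 4 + 1 = 8.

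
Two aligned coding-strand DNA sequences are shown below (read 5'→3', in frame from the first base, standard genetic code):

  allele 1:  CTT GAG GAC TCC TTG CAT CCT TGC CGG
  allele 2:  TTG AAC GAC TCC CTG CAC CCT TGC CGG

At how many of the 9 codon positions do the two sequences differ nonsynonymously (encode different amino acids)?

1

Codon 1: CTT Leu / TTG Leu — synonymous.
Codon 2: GAG Glu / AAC Asn — nonsynonymous.
Codon 3: GAC Asp / GAC Asp — identical.
Codon 4: TCC Ser / TCC Ser — identical.
Codon 5: TTG Leu / CTG Leu — synonymous.
Codon 6: CAT His / CAC His — synonymous.
Codon 7: CCT Pro / CCT Pro — identical.
Codon 8: TGC Cys / TGC Cys — identical.
Codon 9: CGG Arg / CGG Arg — identical.
Nonsynonymous differences: 1.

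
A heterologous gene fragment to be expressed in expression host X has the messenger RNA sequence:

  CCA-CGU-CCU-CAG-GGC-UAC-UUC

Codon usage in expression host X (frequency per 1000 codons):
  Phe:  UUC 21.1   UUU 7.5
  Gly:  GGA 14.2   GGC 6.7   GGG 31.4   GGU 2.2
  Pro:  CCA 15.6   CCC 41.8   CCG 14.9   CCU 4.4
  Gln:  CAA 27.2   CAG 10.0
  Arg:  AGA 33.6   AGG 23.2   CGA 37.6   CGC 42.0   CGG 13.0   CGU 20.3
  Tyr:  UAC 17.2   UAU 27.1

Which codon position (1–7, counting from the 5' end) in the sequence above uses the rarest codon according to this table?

Codon 1 CCA (Pro): 15.6 per 1000.
Codon 2 CGU (Arg): 20.3 per 1000.
Codon 3 CCU (Pro): 4.4 per 1000.
Codon 4 CAG (Gln): 10.0 per 1000.
Codon 5 GGC (Gly): 6.7 per 1000.
Codon 6 UAC (Tyr): 17.2 per 1000.
Codon 7 UUC (Phe): 21.1 per 1000.
Lowest frequency is 4.4 at codon 3.

3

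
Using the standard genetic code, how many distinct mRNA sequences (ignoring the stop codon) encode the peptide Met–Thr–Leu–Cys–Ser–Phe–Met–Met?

576

Met: 1 codon.
Thr: 4 codons.
Leu: 6 codons.
Cys: 2 codons.
Ser: 6 codons.
Phe: 2 codons.
Met: 1 codon.
Met: 1 codon.
1 × 4 × 6 × 2 × 6 × 2 × 1 × 1 = 576.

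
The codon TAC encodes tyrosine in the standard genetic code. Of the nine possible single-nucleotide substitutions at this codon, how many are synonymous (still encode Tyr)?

1

Position 1: none → 0 synonymous.
Position 2: none → 0 synonymous.
Position 3: TAT → 1 synonymous.
Total: 0 + 0 + 1 = 1.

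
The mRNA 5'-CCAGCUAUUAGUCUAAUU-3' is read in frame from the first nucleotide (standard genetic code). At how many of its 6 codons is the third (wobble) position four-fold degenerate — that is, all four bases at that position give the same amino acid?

3

Codon 1 CCA (Pro): third position 4-fold.
Codon 2 GCU (Ala): third position 4-fold.
Codon 3 AUU (Ile): third position 3-fold.
Codon 4 AGU (Ser): third position 2-fold.
Codon 5 CUA (Leu): third position 4-fold.
Codon 6 AUU (Ile): third position 3-fold.
Four-fold degenerate third positions: 3.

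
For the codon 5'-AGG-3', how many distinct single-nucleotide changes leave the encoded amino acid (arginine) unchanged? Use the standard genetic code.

Position 1: CGG → 1 synonymous.
Position 2: none → 0 synonymous.
Position 3: AGA → 1 synonymous.
Total: 1 + 0 + 1 = 2.

2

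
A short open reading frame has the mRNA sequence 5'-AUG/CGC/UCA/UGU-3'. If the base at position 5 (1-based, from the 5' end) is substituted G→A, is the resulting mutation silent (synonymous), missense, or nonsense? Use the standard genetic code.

missense

Position 5 falls in codon 2: CGC → Arg.
After the substitution the codon is CAC → His.
Arg ≠ His, so this is a missense mutation.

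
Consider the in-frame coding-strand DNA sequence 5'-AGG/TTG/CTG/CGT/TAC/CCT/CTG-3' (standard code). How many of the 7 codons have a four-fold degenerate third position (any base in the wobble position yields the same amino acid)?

4

Codon 1 AGG (Arg): third position 2-fold.
Codon 2 TTG (Leu): third position 2-fold.
Codon 3 CTG (Leu): third position 4-fold.
Codon 4 CGT (Arg): third position 4-fold.
Codon 5 TAC (Tyr): third position 2-fold.
Codon 6 CCT (Pro): third position 4-fold.
Codon 7 CTG (Leu): third position 4-fold.
Four-fold degenerate third positions: 4.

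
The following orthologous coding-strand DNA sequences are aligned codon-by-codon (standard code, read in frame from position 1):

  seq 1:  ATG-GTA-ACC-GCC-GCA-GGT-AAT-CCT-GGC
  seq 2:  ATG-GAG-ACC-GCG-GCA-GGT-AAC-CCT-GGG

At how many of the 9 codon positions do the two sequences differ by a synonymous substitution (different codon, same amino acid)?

Codon 1: ATG Met / ATG Met — identical.
Codon 2: GTA Val / GAG Glu — nonsynonymous.
Codon 3: ACC Thr / ACC Thr — identical.
Codon 4: GCC Ala / GCG Ala — synonymous.
Codon 5: GCA Ala / GCA Ala — identical.
Codon 6: GGT Gly / GGT Gly — identical.
Codon 7: AAT Asn / AAC Asn — synonymous.
Codon 8: CCT Pro / CCT Pro — identical.
Codon 9: GGC Gly / GGG Gly — synonymous.
Synonymous differences: 3.

3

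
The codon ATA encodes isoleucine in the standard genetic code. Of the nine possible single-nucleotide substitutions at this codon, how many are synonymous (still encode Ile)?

2

Position 1: none → 0 synonymous.
Position 2: none → 0 synonymous.
Position 3: ATT, ATC → 2 synonymous.
Total: 0 + 0 + 2 = 2.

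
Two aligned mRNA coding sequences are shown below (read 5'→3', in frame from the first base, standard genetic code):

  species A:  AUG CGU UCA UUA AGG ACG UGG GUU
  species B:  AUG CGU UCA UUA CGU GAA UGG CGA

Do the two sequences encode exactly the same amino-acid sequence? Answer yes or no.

no

Codon 1: AUG Met / AUG Met — identical.
Codon 2: CGU Arg / CGU Arg — identical.
Codon 3: UCA Ser / UCA Ser — identical.
Codon 4: UUA Leu / UUA Leu — identical.
Codon 5: AGG Arg / CGU Arg — synonymous.
Codon 6: ACG Thr / GAA Glu — nonsynonymous.
Codon 7: UGG Trp / UGG Trp — identical.
Codon 8: GUU Val / CGA Arg — nonsynonymous.
Nonsynonymous differences: 2 → different protein.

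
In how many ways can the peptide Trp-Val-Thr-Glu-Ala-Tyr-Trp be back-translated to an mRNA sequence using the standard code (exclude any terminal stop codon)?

256

Trp: 1 codon.
Val: 4 codons.
Thr: 4 codons.
Glu: 2 codons.
Ala: 4 codons.
Tyr: 2 codons.
Trp: 1 codon.
1 × 4 × 4 × 2 × 4 × 2 × 1 = 256.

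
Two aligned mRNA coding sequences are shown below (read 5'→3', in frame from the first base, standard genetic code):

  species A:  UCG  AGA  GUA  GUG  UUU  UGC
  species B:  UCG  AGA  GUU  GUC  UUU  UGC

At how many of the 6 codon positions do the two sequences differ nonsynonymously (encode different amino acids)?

Codon 1: UCG Ser / UCG Ser — identical.
Codon 2: AGA Arg / AGA Arg — identical.
Codon 3: GUA Val / GUU Val — synonymous.
Codon 4: GUG Val / GUC Val — synonymous.
Codon 5: UUU Phe / UUU Phe — identical.
Codon 6: UGC Cys / UGC Cys — identical.
Nonsynonymous differences: 0.

0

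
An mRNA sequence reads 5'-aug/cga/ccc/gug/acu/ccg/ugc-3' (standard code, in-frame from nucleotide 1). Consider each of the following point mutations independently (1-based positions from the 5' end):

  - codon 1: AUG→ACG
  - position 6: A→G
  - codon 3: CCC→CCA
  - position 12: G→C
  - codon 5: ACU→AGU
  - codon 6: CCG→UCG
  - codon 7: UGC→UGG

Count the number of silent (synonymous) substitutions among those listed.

Codon 1: AUG (Met) → ACG (Thr) — missense.
Codon 2: CGA (Arg) → CGG (Arg) — synonymous.
Codon 3: CCC (Pro) → CCA (Pro) — synonymous.
Codon 4: GUG (Val) → GUC (Val) — synonymous.
Codon 5: ACU (Thr) → AGU (Ser) — missense.
Codon 6: CCG (Pro) → UCG (Ser) — missense.
Codon 7: UGC (Cys) → UGG (Trp) — missense.
Synonymous: 3 of 7.

3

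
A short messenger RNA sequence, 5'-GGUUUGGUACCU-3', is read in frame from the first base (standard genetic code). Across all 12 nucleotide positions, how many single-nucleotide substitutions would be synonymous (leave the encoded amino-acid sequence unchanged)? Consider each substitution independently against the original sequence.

11

Codon 1 (GGU, Gly): 3 synonymous substitutions.
Codon 2 (UUG, Leu): 2 synonymous substitutions.
Codon 3 (GUA, Val): 3 synonymous substitutions.
Codon 4 (CCU, Pro): 3 synonymous substitutions.
Total: 3 + 2 + 3 + 3 = 11.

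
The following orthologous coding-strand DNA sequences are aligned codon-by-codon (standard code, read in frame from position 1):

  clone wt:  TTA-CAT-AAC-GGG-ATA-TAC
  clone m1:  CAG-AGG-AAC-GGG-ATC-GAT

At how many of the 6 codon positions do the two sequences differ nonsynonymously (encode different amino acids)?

Codon 1: TTA Leu / CAG Gln — nonsynonymous.
Codon 2: CAT His / AGG Arg — nonsynonymous.
Codon 3: AAC Asn / AAC Asn — identical.
Codon 4: GGG Gly / GGG Gly — identical.
Codon 5: ATA Ile / ATC Ile — synonymous.
Codon 6: TAC Tyr / GAT Asp — nonsynonymous.
Nonsynonymous differences: 3.

3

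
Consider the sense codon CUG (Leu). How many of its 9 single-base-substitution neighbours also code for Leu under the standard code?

Position 1: UUG → 1 synonymous.
Position 2: none → 0 synonymous.
Position 3: CUU, CUC, CUA → 3 synonymous.
Total: 1 + 0 + 3 = 4.

4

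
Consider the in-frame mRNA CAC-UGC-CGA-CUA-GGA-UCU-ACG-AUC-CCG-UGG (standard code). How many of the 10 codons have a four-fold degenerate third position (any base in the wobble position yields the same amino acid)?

Codon 1 CAC (His): third position 2-fold.
Codon 2 UGC (Cys): third position 2-fold.
Codon 3 CGA (Arg): third position 4-fold.
Codon 4 CUA (Leu): third position 4-fold.
Codon 5 GGA (Gly): third position 4-fold.
Codon 6 UCU (Ser): third position 4-fold.
Codon 7 ACG (Thr): third position 4-fold.
Codon 8 AUC (Ile): third position 3-fold.
Codon 9 CCG (Pro): third position 4-fold.
Codon 10 UGG (Trp): third position 1-fold.
Four-fold degenerate third positions: 6.

6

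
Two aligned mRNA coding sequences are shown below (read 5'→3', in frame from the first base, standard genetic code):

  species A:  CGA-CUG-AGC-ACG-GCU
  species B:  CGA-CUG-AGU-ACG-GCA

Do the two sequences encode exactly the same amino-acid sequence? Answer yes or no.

yes

Codon 1: CGA Arg / CGA Arg — identical.
Codon 2: CUG Leu / CUG Leu — identical.
Codon 3: AGC Ser / AGU Ser — synonymous.
Codon 4: ACG Thr / ACG Thr — identical.
Codon 5: GCU Ala / GCA Ala — synonymous.
Nonsynonymous differences: 0 → same protein.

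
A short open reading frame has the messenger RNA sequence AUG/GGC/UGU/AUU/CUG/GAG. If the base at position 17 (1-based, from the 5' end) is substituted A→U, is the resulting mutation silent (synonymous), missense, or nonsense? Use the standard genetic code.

Position 17 falls in codon 6: GAG → Glu.
After the substitution the codon is GUG → Val.
Glu ≠ Val, so this is a missense mutation.

missense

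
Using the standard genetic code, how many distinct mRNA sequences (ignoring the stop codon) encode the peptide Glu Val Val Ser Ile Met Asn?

1152

Glu: 2 codons.
Val: 4 codons.
Val: 4 codons.
Ser: 6 codons.
Ile: 3 codons.
Met: 1 codon.
Asn: 2 codons.
2 × 4 × 4 × 6 × 3 × 1 × 2 = 1152.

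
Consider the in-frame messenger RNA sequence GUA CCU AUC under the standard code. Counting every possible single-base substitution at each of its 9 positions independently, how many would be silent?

8

Codon 1 (GUA, Val): 3 synonymous substitutions.
Codon 2 (CCU, Pro): 3 synonymous substitutions.
Codon 3 (AUC, Ile): 2 synonymous substitutions.
Total: 3 + 3 + 2 = 8.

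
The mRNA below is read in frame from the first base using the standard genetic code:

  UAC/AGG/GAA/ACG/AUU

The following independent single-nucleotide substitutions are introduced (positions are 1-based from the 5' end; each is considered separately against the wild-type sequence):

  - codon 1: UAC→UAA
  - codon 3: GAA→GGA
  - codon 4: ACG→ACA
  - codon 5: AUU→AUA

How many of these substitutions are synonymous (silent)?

2

Codon 1: UAC (Tyr) → UAA (Stop) — nonsense.
Codon 3: GAA (Glu) → GGA (Gly) — missense.
Codon 4: ACG (Thr) → ACA (Thr) — synonymous.
Codon 5: AUU (Ile) → AUA (Ile) — synonymous.
Synonymous: 2 of 4.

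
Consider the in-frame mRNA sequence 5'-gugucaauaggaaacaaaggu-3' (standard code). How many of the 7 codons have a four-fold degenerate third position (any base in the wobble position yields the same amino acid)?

Codon 1 GUG (Val): third position 4-fold.
Codon 2 UCA (Ser): third position 4-fold.
Codon 3 AUA (Ile): third position 3-fold.
Codon 4 GGA (Gly): third position 4-fold.
Codon 5 AAC (Asn): third position 2-fold.
Codon 6 AAA (Lys): third position 2-fold.
Codon 7 GGU (Gly): third position 4-fold.
Four-fold degenerate third positions: 4.

4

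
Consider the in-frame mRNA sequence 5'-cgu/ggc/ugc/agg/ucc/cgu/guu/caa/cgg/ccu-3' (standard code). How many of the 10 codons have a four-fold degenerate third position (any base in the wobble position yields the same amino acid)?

Codon 1 CGU (Arg): third position 4-fold.
Codon 2 GGC (Gly): third position 4-fold.
Codon 3 UGC (Cys): third position 2-fold.
Codon 4 AGG (Arg): third position 2-fold.
Codon 5 UCC (Ser): third position 4-fold.
Codon 6 CGU (Arg): third position 4-fold.
Codon 7 GUU (Val): third position 4-fold.
Codon 8 CAA (Gln): third position 2-fold.
Codon 9 CGG (Arg): third position 4-fold.
Codon 10 CCU (Pro): third position 4-fold.
Four-fold degenerate third positions: 7.

7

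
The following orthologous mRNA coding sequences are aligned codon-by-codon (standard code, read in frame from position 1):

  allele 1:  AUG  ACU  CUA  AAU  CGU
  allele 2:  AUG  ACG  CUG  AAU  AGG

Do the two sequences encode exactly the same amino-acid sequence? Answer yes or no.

yes

Codon 1: AUG Met / AUG Met — identical.
Codon 2: ACU Thr / ACG Thr — synonymous.
Codon 3: CUA Leu / CUG Leu — synonymous.
Codon 4: AAU Asn / AAU Asn — identical.
Codon 5: CGU Arg / AGG Arg — synonymous.
Nonsynonymous differences: 0 → same protein.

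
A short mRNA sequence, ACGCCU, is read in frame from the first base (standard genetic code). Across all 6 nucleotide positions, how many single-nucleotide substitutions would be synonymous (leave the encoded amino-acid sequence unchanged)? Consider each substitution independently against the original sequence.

Codon 1 (ACG, Thr): 3 synonymous substitutions.
Codon 2 (CCU, Pro): 3 synonymous substitutions.
Total: 3 + 3 = 6.

6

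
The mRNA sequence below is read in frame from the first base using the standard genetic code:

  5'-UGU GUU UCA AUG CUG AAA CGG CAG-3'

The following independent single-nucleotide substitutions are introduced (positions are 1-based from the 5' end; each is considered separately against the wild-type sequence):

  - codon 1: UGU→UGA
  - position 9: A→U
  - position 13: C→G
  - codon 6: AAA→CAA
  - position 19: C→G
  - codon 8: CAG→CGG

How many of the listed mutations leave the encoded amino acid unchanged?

1

Codon 1: UGU (Cys) → UGA (Stop) — nonsense.
Codon 3: UCA (Ser) → UCU (Ser) — synonymous.
Codon 5: CUG (Leu) → GUG (Val) — missense.
Codon 6: AAA (Lys) → CAA (Gln) — missense.
Codon 7: CGG (Arg) → GGG (Gly) — missense.
Codon 8: CAG (Gln) → CGG (Arg) — missense.
Synonymous: 1 of 6.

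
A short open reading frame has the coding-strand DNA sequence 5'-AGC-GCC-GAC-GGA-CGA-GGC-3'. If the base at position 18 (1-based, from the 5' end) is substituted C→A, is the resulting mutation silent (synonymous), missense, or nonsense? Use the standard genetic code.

Position 18 falls in codon 6: GGC → Gly.
After the substitution the codon is GGA → Gly.
Both encode Gly, so the change is synonymous.

silent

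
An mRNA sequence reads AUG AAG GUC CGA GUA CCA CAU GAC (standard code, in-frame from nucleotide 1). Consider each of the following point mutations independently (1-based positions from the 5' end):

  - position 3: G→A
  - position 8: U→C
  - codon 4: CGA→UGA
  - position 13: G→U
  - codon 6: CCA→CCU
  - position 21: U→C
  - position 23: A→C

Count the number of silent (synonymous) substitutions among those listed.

2

Codon 1: AUG (Met) → AUA (Ile) — missense.
Codon 3: GUC (Val) → GCC (Ala) — missense.
Codon 4: CGA (Arg) → UGA (Stop) — nonsense.
Codon 5: GUA (Val) → UUA (Leu) — missense.
Codon 6: CCA (Pro) → CCU (Pro) — synonymous.
Codon 7: CAU (His) → CAC (His) — synonymous.
Codon 8: GAC (Asp) → GCC (Ala) — missense.
Synonymous: 2 of 7.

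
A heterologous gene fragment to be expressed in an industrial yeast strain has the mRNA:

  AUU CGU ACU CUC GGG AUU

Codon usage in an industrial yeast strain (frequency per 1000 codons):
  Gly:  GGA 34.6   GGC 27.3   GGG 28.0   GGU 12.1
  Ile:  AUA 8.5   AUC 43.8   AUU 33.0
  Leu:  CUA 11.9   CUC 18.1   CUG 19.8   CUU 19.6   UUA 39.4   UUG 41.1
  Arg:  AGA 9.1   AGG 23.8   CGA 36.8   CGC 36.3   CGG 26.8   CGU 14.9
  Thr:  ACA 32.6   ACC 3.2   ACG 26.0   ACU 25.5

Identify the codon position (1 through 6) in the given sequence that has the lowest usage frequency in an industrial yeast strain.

2

Codon 1 AUU (Ile): 33.0 per 1000.
Codon 2 CGU (Arg): 14.9 per 1000.
Codon 3 ACU (Thr): 25.5 per 1000.
Codon 4 CUC (Leu): 18.1 per 1000.
Codon 5 GGG (Gly): 28.0 per 1000.
Codon 6 AUU (Ile): 33.0 per 1000.
Lowest frequency is 14.9 at codon 2.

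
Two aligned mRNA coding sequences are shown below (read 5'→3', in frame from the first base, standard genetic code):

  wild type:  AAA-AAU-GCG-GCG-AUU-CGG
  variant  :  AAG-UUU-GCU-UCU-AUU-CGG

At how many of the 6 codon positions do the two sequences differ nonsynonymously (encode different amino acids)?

Codon 1: AAA Lys / AAG Lys — synonymous.
Codon 2: AAU Asn / UUU Phe — nonsynonymous.
Codon 3: GCG Ala / GCU Ala — synonymous.
Codon 4: GCG Ala / UCU Ser — nonsynonymous.
Codon 5: AUU Ile / AUU Ile — identical.
Codon 6: CGG Arg / CGG Arg — identical.
Nonsynonymous differences: 2.

2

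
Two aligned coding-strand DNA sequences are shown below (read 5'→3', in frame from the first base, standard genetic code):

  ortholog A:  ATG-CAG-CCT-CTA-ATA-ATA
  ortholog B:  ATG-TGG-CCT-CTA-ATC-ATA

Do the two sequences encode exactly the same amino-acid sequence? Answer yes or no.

Codon 1: ATG Met / ATG Met — identical.
Codon 2: CAG Gln / TGG Trp — nonsynonymous.
Codon 3: CCT Pro / CCT Pro — identical.
Codon 4: CTA Leu / CTA Leu — identical.
Codon 5: ATA Ile / ATC Ile — synonymous.
Codon 6: ATA Ile / ATA Ile — identical.
Nonsynonymous differences: 1 → different protein.

no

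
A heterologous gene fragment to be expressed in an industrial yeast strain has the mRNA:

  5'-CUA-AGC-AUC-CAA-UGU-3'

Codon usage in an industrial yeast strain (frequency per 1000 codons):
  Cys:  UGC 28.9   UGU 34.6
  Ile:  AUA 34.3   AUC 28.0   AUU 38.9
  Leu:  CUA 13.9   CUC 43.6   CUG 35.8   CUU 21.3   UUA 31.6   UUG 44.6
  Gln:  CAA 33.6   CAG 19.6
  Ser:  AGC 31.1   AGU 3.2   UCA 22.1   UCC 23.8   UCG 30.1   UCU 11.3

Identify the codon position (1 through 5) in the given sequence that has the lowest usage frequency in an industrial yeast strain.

Codon 1 CUA (Leu): 13.9 per 1000.
Codon 2 AGC (Ser): 31.1 per 1000.
Codon 3 AUC (Ile): 28.0 per 1000.
Codon 4 CAA (Gln): 33.6 per 1000.
Codon 5 UGU (Cys): 34.6 per 1000.
Lowest frequency is 13.9 at codon 1.

1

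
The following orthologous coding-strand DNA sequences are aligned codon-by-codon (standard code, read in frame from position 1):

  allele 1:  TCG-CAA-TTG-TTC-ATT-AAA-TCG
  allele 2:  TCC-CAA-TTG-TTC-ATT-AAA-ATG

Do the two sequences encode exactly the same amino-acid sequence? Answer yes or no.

no

Codon 1: TCG Ser / TCC Ser — synonymous.
Codon 2: CAA Gln / CAA Gln — identical.
Codon 3: TTG Leu / TTG Leu — identical.
Codon 4: TTC Phe / TTC Phe — identical.
Codon 5: ATT Ile / ATT Ile — identical.
Codon 6: AAA Lys / AAA Lys — identical.
Codon 7: TCG Ser / ATG Met — nonsynonymous.
Nonsynonymous differences: 1 → different protein.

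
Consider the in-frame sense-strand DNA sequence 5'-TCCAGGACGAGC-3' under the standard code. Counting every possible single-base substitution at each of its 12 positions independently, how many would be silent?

Codon 1 (TCC, Ser): 3 synonymous substitutions.
Codon 2 (AGG, Arg): 2 synonymous substitutions.
Codon 3 (ACG, Thr): 3 synonymous substitutions.
Codon 4 (AGC, Ser): 1 synonymous substitution.
Total: 3 + 2 + 3 + 1 = 9.

9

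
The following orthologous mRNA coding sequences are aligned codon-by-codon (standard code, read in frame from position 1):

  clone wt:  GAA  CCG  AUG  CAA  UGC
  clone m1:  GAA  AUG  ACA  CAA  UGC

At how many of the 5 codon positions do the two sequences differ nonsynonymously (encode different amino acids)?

Codon 1: GAA Glu / GAA Glu — identical.
Codon 2: CCG Pro / AUG Met — nonsynonymous.
Codon 3: AUG Met / ACA Thr — nonsynonymous.
Codon 4: CAA Gln / CAA Gln — identical.
Codon 5: UGC Cys / UGC Cys — identical.
Nonsynonymous differences: 2.

2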